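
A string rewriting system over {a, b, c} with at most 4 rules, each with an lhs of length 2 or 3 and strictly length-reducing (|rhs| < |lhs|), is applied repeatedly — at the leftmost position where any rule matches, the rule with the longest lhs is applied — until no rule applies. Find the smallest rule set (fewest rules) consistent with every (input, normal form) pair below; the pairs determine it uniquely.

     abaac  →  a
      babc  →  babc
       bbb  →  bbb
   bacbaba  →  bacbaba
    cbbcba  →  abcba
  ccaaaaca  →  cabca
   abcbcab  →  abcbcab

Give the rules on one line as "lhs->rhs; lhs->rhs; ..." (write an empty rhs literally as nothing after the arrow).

aa->b; bbc->; cbb->ab

  | abaac => abbc => a
  | babc
  | bbb
  | bacbaba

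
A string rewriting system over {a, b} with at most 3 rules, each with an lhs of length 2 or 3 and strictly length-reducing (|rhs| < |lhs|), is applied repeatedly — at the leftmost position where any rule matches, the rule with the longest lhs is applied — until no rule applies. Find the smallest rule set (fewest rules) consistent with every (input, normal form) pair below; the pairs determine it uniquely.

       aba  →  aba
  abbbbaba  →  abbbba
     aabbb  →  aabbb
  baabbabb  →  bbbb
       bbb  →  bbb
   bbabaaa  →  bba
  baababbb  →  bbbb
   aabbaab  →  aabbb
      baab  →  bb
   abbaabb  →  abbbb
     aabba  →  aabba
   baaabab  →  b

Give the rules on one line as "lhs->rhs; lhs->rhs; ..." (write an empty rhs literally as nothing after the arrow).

baa->b; bab->b

  | aba
  | abbbbaba => abbbba
  | aabbb
  | baabbabb => bbbabb => bbbb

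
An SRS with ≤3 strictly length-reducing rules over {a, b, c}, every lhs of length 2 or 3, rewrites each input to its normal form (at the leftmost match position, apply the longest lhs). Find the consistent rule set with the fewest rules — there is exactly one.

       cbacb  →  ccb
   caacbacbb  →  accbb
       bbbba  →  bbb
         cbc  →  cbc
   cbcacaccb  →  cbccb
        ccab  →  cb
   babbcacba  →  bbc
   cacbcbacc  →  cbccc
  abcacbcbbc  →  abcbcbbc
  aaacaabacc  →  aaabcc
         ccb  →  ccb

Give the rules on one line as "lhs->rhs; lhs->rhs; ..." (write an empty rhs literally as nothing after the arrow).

  | cbacb => ccb
  | caacbacbb => acbacbb => accbb
  | bbbba => bbb
  | cbc

aba->b; ba->; ca->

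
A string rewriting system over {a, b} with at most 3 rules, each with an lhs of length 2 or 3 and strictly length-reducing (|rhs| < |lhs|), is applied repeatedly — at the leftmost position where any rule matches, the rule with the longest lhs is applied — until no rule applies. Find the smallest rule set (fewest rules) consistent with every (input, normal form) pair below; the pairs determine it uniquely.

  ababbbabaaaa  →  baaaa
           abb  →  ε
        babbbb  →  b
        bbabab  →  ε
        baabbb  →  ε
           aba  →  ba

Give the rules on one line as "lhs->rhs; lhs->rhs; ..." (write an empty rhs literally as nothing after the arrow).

ab->b; bb->

  | ababbbabaaaa => babbbabaaaa => bbbbabaaaa => bbabaaaa => abaaaa => baaaa
  | abb => bb => ε
  | babbbb => bbbbb => bbb => b
  | bbabab => abab => bab => bb => ε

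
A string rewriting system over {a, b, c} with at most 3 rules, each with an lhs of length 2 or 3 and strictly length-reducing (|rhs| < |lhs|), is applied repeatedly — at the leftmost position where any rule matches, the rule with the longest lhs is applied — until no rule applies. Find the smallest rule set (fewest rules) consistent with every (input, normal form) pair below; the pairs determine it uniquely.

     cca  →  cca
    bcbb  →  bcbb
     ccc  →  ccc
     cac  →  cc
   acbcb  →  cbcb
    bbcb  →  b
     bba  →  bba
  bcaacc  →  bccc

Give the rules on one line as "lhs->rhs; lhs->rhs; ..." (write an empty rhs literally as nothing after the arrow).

  | cca
  | bcbb
  | ccc
  | cac => cc

ac->c; bbc->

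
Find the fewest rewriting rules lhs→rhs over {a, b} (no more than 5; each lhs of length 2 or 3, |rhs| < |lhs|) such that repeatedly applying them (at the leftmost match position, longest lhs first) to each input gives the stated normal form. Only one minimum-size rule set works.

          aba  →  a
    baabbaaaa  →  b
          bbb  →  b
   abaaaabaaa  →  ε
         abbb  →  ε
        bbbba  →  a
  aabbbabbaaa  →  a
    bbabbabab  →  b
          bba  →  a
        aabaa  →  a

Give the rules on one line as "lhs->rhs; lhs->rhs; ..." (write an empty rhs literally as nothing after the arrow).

  | aba => a
  | baabbaaaa => babaaaa => baaaa => baa => b
  | bbb => b
  | abaaaabaaa => aaaabaaa => aabaaa => aaaa => aa => ε

aa->; aab->a; ab->; bb->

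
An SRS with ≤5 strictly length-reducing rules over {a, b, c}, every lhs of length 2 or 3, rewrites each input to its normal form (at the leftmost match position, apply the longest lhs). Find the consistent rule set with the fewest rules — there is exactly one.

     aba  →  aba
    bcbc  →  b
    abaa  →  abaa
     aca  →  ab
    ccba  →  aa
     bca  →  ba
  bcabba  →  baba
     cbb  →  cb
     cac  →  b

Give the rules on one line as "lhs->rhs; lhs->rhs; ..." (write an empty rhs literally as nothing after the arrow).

  | aba
  | bcbc => bbc => bc => b
  | abaa
  | aca => ab

bb->b; bc->b; ca->b; ccb->a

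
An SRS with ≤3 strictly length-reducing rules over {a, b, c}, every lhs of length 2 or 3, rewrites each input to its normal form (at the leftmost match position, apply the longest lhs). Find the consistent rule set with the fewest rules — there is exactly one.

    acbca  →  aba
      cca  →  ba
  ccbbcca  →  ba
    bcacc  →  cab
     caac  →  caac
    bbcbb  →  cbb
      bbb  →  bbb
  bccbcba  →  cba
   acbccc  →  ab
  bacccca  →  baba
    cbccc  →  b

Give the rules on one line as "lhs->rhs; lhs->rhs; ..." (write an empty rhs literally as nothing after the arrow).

  | acbca => acca => aba
  | cca => ba
  | ccbbcca => bbbcca => bbcca => bcca => cca => ba
  | bcacc => cacc => cab

bc->c; cc->b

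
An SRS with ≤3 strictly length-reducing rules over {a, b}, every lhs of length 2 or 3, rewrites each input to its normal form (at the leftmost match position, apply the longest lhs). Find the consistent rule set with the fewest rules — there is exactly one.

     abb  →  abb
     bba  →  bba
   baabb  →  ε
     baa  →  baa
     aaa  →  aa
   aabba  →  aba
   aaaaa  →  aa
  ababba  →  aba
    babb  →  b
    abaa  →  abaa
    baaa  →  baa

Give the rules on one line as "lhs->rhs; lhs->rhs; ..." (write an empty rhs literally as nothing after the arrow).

aaa->aa; aab->a; bab->

  | abb
  | bba
  | baabb => bab => ε
  | baa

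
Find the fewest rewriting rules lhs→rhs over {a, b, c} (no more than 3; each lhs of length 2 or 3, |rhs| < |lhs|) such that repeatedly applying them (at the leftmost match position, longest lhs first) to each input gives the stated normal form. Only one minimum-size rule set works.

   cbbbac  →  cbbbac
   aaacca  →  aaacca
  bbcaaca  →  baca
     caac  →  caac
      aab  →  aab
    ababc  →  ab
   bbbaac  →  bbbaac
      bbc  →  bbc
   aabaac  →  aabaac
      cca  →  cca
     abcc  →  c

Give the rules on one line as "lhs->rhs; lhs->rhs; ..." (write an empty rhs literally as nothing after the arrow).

  | cbbbac
  | aaacca
  | bbcaaca => baca
  | caac

abc->; bca->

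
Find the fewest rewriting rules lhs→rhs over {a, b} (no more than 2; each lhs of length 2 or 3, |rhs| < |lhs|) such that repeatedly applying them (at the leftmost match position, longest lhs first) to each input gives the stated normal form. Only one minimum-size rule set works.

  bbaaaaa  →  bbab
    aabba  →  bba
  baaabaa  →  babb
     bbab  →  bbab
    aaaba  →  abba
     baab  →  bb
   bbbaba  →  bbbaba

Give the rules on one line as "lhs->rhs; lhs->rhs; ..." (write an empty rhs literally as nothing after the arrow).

aa->; aaa->ab

  | bbaaaaa => bbabaa => bbab
  | aabba => bba
  | baaabaa => babbaa => babb
  | bbab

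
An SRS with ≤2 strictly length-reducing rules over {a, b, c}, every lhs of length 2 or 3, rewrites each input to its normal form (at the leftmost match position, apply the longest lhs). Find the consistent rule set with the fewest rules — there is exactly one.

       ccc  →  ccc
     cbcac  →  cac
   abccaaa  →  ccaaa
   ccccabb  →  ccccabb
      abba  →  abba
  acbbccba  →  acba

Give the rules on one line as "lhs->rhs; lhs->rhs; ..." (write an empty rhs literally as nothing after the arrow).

  | ccc
  | cbcac => cac
  | abccaaa => ccaaa
  | ccccabb

abc->c; bc->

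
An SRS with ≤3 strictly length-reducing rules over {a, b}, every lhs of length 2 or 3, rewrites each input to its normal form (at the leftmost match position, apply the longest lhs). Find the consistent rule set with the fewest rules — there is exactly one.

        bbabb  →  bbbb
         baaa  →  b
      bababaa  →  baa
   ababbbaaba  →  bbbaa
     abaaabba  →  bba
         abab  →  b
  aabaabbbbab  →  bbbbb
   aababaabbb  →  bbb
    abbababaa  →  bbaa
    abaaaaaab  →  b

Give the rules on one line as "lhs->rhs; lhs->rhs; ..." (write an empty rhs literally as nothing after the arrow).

  | bbabb => bbbb
  | baaa => b
  | bababaa => babaa => baa
  | ababbbaaba => abbbaaba => bbbaaba => bbbaa

aaa->; ab->b; aba->a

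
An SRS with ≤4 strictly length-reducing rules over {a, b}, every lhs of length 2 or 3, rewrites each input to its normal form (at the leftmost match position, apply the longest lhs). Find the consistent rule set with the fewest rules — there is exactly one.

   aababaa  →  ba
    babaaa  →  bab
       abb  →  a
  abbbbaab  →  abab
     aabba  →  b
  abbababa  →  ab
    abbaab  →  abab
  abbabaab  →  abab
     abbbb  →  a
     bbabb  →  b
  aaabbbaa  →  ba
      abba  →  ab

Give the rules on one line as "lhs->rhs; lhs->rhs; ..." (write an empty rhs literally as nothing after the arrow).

aa->b; aab->b; bb->; bba->b

  | aababaa => babaa => babb => ba
  | babaaa => babba => bab
  | abb => a
  | abbbbaab => abbaab => abab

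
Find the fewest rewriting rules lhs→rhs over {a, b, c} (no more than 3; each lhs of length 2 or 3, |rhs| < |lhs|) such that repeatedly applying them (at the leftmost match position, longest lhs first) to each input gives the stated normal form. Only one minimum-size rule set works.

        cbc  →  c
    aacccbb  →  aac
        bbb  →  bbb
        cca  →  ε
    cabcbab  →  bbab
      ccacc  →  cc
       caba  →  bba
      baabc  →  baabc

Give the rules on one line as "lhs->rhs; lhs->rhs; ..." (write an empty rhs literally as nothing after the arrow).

  | cbc => c
  | aacccbb => aaccb => aac
  | bbb
  | cca => cb => ε

ca->b; cb->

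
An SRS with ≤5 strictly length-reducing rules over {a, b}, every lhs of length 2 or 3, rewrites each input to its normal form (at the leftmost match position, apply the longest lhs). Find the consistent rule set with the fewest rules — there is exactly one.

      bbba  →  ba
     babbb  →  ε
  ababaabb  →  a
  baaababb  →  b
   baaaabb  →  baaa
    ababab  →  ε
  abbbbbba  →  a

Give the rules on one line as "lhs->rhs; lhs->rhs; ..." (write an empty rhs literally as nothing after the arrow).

ab->; aba->b; abb->; bb->

  | bbba => ba
  | babbb => bb => ε
  | ababaabb => bbaabb => aabb => a
  | baaababb => baabbb => bab => b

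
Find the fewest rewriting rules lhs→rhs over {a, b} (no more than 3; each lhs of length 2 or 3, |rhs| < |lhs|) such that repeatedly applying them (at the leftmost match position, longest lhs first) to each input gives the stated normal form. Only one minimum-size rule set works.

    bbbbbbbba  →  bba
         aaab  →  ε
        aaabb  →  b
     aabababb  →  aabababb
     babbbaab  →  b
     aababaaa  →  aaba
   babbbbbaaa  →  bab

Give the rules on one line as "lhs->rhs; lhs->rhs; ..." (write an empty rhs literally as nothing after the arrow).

  | bbbbbbbba => bbbbba => bba
  | aaab => bbb => ε
  | aaabb => bbbb => b
  | aabababb

aaa->bb; bbb->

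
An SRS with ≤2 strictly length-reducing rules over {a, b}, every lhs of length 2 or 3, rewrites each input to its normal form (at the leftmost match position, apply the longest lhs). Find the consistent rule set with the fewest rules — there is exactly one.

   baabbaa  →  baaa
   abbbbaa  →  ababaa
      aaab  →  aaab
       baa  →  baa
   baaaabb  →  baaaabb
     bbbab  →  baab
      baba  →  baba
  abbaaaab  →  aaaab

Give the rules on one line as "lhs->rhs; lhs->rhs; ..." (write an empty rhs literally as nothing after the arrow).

bba->; bbb->ba

  | baabbaa => baaa
  | abbbbaa => ababaa
  | aaab
  | baa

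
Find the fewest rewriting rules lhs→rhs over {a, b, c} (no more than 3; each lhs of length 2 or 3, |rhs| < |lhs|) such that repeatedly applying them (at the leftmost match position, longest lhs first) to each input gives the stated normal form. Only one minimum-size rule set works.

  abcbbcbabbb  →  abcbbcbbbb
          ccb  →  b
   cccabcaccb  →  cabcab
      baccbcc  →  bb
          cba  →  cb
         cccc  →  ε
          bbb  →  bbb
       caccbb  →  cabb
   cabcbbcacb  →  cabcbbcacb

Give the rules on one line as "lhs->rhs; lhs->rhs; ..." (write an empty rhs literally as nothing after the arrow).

ba->b; cc->

  | abcbbcbabbb => abcbbcbbbb
  | ccb => b
  | cccabcaccb => cabcaccb => cabcab
  | baccbcc => bccbcc => bbcc => bb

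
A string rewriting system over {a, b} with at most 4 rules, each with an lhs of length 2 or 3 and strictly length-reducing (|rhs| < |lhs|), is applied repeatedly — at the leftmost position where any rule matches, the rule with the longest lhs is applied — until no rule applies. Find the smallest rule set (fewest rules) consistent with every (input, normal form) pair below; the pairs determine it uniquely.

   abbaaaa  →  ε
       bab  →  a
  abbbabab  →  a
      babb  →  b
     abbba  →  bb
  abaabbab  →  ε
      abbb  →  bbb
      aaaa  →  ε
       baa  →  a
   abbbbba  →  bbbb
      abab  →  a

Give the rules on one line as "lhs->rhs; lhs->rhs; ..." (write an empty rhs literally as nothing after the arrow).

  | abbaaaa => bbaaaa => baaa => aa => ε
  | bab => a
  | abbbabab => bbbabab => bbaab => bab => a
  | babb => ab => b

aa->; ab->b; ba->; bab->a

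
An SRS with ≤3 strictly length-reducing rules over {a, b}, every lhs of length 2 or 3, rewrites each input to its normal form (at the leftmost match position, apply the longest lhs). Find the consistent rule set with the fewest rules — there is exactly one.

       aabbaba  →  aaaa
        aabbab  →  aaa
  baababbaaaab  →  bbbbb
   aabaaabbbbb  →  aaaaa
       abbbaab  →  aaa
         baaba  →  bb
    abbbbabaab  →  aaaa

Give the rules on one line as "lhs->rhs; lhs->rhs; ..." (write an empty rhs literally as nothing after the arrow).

ab->a; ba->b

  | aabbaba => aababa => aaaba => aaaa
  | aabbab => aabab => aaab => aaa
  | baababbaaaab => bababbaaaab => bbabbaaaab => bbbbaaaab => bbbbaaab => bbbbaab => bbbbab => bbbbb
  | aabaaabbbbb => aaaaabbbbb => aaaaabbbb => aaaaabbb => aaaaabb => aaaaab => aaaaa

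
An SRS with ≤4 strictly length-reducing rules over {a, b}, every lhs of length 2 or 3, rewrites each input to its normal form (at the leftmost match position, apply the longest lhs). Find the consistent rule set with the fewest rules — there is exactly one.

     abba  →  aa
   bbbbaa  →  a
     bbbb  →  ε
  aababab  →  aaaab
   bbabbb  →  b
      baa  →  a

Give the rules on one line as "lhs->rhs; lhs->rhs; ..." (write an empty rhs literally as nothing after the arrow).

  | abba => aba => aa
  | bbbbaa => bbaa => baa => a
  | bbbb => bb => ε
  | aababab => aaabab => aaaab

aba->aa; ba->; bb->; bba->ba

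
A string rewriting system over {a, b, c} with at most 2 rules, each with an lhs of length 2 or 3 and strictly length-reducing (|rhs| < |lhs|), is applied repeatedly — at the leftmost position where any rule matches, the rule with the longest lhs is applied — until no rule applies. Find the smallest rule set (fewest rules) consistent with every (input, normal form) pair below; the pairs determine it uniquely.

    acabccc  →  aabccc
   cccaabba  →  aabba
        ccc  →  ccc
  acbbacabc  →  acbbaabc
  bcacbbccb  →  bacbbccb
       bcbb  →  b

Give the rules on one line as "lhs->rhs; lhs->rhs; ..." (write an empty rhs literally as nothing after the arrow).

bcb->; ca->a

  | acabccc => aabccc
  | cccaabba => ccaabba => caabba => aabba
  | ccc
  | acbbacabc => acbbaabc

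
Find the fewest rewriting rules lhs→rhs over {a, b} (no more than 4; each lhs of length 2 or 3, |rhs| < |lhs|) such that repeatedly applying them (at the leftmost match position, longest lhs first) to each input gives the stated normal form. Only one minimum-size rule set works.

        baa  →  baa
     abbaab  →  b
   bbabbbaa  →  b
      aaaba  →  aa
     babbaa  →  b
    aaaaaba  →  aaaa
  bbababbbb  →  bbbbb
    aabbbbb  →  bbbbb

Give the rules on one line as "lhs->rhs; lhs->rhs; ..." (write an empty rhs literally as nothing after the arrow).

  | baa
  | abbaab => bbaab => abab => b
  | bbabbbaa => abbbbaa => bbbbaa => bbaba => abba => bba => ab => b
  | aaaba => aa

ab->b; aba->; bba->ab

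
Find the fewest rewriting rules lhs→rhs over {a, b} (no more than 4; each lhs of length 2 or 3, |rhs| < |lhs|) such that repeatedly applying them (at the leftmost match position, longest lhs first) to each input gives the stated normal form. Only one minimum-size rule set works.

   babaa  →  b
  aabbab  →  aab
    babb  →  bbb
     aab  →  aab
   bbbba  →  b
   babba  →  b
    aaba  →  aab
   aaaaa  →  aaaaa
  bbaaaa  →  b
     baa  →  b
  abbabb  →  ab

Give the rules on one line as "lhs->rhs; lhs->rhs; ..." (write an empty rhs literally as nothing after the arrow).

  | babaa => bbaa => baa => ba => b
  | aabbab => aabab => aabb => aab
  | babb => bbb
  | aab

abb->ab; ba->b; bba->ba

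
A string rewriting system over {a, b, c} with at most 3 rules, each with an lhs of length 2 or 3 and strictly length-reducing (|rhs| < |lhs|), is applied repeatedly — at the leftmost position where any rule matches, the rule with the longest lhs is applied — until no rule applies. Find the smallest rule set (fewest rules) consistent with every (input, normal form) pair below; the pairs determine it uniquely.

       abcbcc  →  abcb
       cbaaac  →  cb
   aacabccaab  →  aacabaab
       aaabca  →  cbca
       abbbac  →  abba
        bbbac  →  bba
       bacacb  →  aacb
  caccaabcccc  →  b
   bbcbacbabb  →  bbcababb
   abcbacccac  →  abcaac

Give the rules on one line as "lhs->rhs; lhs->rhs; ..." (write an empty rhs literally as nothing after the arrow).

aaa->c; bac->a; cc->

  | abcbcc => abcb
  | cbaaac => cbcc => cb
  | aacabccaab => aacabaab
  | aaabca => cbca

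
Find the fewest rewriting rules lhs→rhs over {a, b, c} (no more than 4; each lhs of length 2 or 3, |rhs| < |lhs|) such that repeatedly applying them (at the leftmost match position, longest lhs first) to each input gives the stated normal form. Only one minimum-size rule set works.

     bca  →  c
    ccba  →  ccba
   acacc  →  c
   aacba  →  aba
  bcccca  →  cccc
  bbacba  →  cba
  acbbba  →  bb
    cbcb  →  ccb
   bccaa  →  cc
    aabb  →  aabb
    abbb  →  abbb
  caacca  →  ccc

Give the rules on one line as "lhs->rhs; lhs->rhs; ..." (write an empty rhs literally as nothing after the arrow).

ac->; bba->b; bc->c; ca->c

  | bca => ca => c
  | ccba
  | acacc => acc => c
  | aacba => aba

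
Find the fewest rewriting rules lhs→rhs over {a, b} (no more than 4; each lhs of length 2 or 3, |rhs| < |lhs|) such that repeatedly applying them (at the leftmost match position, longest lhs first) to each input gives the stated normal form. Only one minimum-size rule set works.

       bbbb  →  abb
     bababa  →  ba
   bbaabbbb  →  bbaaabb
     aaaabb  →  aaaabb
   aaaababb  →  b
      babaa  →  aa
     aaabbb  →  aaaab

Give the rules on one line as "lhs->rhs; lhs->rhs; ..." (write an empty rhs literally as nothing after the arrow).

aba->ba; bab->; bbb->ab

  | bbbb => abb
  | bababa => aba => ba
  | bbaabbbb => bbaaabb
  | aaaabb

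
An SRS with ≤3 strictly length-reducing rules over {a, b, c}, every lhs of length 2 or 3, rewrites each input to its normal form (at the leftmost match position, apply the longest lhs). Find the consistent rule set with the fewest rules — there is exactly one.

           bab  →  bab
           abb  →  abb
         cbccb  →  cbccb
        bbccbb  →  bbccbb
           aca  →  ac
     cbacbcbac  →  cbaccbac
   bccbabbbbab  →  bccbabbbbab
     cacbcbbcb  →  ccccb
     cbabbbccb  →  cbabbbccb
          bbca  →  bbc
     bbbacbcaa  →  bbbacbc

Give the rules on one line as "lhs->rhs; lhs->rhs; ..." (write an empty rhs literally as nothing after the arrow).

  | bab
  | abb
  | cbccb
  | bbccbb

bcb->cb; ca->c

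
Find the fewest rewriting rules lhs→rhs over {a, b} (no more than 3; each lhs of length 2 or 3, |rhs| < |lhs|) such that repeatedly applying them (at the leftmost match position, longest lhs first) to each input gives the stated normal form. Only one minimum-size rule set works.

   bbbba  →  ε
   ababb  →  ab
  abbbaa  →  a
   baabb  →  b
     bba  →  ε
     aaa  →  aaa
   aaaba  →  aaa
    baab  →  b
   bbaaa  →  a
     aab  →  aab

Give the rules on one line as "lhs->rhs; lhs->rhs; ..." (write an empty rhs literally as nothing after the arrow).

ba->; baa->; bb->b

  | bbbba => bbba => bba => ba => ε
  | ababb => abb => ab
  | abbbaa => abbaa => abaa => a
  | baabb => bb => b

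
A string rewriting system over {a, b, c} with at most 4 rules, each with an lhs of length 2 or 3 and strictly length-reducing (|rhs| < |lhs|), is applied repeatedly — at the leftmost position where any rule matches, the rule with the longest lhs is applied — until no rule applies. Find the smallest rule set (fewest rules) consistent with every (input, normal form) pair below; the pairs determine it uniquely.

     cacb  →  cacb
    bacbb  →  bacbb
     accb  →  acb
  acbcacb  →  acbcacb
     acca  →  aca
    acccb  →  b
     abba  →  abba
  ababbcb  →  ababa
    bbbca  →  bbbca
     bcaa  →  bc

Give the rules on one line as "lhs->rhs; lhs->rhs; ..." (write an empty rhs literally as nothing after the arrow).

aa->; bcb->a; cc->c; ccc->a

  | cacb
  | bacbb
  | accb => acb
  | acbcacb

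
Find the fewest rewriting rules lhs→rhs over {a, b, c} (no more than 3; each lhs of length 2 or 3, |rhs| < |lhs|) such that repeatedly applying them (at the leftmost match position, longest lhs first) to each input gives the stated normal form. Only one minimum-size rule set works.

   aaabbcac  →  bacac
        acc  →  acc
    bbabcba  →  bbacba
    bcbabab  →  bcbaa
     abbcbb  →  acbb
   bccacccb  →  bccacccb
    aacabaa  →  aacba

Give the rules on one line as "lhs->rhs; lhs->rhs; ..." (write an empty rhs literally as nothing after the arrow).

  | aaabbcac => babbcac => babcac => bacac
  | acc
  | bbabcba => bbacba
  | bcbabab => bcbaab => bcbaa

aaa->ba; ab->a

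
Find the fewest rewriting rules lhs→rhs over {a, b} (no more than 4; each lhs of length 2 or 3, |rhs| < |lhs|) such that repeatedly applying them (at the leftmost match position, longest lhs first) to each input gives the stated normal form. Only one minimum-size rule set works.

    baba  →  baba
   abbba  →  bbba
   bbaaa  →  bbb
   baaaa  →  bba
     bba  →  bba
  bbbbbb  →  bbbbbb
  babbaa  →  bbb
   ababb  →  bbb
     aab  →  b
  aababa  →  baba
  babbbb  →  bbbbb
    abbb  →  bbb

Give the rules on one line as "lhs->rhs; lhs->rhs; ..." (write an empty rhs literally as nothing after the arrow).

aa->; aaa->b; abb->bb

  | baba
  | abbba => bbba
  | bbaaa => bbb
  | baaaa => bba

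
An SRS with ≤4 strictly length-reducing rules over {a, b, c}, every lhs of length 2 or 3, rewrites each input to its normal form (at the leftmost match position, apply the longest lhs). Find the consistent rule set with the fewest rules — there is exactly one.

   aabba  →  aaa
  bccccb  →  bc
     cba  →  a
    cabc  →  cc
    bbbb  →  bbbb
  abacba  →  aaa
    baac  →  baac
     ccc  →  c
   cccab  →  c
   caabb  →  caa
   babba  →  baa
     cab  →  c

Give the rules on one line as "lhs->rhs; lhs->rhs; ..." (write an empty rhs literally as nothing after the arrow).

ab->a; cab->c; cb->; ccc->c

  | aabba => aaba => aaa
  | bccccb => bccb => bc
  | cba => a
  | cabc => cc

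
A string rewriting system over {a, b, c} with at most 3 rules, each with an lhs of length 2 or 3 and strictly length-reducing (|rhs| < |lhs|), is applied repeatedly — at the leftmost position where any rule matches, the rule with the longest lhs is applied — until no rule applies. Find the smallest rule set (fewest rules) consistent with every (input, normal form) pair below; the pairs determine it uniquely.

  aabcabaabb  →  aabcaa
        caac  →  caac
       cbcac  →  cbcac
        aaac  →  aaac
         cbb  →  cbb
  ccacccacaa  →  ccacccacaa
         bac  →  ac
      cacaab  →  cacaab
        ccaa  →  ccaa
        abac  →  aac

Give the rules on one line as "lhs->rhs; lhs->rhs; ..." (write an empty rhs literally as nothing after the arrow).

  | aabcabaabb => aabcaaabb => aabcaa
  | caac
  | cbcac
  | aaac

abb->; ba->a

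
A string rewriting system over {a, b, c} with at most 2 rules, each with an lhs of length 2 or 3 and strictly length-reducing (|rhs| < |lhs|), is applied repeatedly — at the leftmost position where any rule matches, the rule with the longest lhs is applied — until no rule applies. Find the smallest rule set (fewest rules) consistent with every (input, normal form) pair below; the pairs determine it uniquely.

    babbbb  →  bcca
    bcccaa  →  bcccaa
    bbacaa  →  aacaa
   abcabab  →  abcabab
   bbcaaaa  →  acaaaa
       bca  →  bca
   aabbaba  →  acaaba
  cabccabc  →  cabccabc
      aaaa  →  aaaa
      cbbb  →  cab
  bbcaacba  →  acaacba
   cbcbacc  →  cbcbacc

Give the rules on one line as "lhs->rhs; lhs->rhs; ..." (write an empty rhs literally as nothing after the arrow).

abb->ca; bb->a

  | babbbb => bcabb => bcca
  | bcccaa
  | bbacaa => aacaa
  | abcabab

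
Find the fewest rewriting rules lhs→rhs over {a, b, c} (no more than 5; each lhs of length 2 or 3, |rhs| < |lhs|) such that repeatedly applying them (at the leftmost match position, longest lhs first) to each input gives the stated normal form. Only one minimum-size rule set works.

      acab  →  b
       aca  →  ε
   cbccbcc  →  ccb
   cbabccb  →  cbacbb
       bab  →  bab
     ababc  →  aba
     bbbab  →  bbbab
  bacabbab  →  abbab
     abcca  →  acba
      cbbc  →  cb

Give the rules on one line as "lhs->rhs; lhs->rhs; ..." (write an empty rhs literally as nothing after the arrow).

  | acab => cab => b
  | aca => ca => ε
  | cbccbcc => ccbbcc => ccbcb => ccb
  | cbabccb => cbacbb

aca->ca; bc->; bcc->cb; ca->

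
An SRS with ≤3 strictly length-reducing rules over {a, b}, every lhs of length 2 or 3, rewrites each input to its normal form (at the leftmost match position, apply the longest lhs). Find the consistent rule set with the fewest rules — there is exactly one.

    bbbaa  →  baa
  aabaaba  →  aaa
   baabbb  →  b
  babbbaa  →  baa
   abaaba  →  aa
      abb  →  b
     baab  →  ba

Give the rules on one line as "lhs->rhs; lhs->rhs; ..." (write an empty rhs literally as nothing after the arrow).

ab->; bb->b

  | bbbaa => bbaa => baa
  | aabaaba => aaaba => aaa
  | baabbb => babb => bb => b
  | babbbaa => bbbaa => bbaa => baa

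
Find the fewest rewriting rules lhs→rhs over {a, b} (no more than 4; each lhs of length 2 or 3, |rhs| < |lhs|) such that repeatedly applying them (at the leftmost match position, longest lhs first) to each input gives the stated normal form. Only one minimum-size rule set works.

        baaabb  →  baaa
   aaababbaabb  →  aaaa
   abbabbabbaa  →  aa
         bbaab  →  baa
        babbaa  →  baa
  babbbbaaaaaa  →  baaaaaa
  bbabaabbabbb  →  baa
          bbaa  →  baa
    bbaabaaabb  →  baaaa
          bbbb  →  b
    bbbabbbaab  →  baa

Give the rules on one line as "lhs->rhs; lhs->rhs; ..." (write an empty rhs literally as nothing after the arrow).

ab->a; aba->a; bb->b

  | baaabb => baaab => baaa
  | aaababbaabb => aaabbaabb => aaabaabb => aaaabb => aaaab => aaaa
  | abbabbabbaa => ababbabbaa => abbabbaa => ababbaa => abbaa => abaa => aa
  | bbaab => baab => baa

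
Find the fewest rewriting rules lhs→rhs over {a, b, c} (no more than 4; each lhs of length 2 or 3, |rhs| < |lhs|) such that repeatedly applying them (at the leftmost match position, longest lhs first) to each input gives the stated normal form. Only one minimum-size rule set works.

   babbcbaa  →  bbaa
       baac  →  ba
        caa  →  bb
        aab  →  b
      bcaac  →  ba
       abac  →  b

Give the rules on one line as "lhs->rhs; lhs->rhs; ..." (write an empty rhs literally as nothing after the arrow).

  | babbcbaa => bbbcbaa => babaa => bbaa
  | baac => ba
  | caa => bb
  | aab => ab => b

ab->b; ac->; bbc->a; caa->bb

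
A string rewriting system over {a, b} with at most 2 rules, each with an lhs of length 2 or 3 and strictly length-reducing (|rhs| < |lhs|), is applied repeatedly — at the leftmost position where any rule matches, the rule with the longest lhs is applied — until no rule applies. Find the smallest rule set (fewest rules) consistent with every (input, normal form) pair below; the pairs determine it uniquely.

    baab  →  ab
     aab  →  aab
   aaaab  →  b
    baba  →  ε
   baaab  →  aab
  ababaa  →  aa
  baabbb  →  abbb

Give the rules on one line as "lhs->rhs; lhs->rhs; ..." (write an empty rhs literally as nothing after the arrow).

aaa->b; ba->

  | baab => ab
  | aab
  | aaaab => bab => b
  | baba => ba => ε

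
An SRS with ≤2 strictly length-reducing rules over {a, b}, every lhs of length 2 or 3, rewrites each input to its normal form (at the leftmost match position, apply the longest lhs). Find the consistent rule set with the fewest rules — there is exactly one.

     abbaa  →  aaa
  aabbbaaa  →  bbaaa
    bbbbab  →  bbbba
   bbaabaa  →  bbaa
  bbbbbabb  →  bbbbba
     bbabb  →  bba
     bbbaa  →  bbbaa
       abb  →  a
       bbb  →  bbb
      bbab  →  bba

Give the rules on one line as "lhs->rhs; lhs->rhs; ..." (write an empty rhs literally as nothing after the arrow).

aab->; ab->a

  | abbaa => abaa => aaa
  | aabbbaaa => bbaaa
  | bbbbab => bbbba
  | bbaabaa => bbaa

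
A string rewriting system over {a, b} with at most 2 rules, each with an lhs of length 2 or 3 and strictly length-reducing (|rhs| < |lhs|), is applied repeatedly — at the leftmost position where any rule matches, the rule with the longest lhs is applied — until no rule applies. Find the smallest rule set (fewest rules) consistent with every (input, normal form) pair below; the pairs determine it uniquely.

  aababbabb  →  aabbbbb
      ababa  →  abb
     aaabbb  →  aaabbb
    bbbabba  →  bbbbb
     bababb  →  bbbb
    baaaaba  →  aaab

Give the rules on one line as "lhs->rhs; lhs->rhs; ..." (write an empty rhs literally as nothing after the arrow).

ba->b; baa->a

  | aababbabb => aabbbabb => aabbbbb
  | ababa => abba => abb
  | aaabbb
  | bbbabba => bbbbba => bbbbb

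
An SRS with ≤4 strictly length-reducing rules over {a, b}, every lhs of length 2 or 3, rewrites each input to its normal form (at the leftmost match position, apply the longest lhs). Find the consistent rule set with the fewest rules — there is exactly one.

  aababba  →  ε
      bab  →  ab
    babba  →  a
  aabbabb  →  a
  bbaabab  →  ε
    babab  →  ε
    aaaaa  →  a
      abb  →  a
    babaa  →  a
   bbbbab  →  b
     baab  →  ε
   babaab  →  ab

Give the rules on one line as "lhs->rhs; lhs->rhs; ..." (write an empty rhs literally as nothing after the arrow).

aa->b; ba->a; bb->; bba->

  | aababba => bbabba => bba => ε
  | bab => ab
  | babba => abba => a
  | aabbabb => bbbabb => babb => abb => a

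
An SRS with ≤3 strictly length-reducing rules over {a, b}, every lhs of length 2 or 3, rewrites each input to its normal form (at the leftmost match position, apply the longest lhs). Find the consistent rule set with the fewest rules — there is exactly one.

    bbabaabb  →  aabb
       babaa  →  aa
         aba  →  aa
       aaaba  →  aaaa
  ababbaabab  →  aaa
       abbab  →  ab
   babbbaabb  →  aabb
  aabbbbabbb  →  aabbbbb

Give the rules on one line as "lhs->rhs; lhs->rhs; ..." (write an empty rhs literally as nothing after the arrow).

ba->a; bab->

  | bbabaabb => baabb => aabb
  | babaa => aa
  | aba => aa
  | aaaba => aaaa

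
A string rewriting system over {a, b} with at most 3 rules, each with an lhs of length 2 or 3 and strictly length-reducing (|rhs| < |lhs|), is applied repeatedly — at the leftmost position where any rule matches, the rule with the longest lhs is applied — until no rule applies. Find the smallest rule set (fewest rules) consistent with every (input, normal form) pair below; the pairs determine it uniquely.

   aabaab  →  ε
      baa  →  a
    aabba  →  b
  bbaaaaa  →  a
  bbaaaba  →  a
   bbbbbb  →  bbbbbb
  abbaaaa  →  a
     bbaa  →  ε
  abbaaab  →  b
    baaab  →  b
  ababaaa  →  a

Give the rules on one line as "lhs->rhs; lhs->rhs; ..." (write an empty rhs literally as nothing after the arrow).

  | aabaab => baab => ab => ε
  | baa => a
  | aabba => bba => b
  | bbaaaaa => baaaa => aaa => a

aa->; ab->; ba->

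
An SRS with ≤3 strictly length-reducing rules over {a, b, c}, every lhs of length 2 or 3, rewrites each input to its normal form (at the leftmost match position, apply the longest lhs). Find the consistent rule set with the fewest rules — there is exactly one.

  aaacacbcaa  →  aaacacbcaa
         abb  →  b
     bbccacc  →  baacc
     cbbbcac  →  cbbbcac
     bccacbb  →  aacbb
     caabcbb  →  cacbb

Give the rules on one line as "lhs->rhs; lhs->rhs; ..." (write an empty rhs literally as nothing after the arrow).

ab->; bcc->a

  | aaacacbcaa
  | abb => b
  | bbccacc => baacc
  | cbbbcac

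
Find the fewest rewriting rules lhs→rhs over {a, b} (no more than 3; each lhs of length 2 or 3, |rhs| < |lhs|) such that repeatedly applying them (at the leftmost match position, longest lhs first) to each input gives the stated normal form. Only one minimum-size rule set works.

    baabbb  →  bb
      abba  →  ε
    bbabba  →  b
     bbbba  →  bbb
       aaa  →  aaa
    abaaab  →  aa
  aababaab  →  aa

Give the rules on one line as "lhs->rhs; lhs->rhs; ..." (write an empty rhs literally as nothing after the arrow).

  | baabbb => abbb => bb
  | abba => ba => ε
  | bbabba => bba => b
  | bbbba => bbb

ab->; ba->; bab->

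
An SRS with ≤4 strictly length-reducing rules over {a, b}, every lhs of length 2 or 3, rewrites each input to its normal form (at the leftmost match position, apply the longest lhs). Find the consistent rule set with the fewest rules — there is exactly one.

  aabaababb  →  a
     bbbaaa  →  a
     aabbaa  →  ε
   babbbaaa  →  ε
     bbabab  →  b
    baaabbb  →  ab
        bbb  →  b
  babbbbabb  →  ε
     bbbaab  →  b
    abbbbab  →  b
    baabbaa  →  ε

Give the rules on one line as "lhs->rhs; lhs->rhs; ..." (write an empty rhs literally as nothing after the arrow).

  | aabaababb => baababb => aababb => babb => abb => a
  | bbbaaa => baaa => aaa => a
  | aabbaa => bbaa => aa => ε
  | babbbaaa => abbbaaa => abaaa => aaaa => aa => ε

aa->; ba->a; bb->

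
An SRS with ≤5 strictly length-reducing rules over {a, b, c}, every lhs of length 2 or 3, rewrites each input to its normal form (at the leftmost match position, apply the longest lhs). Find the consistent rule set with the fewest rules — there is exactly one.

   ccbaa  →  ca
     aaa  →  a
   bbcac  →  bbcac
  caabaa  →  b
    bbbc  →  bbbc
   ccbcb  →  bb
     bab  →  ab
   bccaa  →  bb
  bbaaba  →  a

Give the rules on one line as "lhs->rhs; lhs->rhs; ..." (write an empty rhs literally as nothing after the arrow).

  | ccbaa => ca
  | aaa => ba => a
  | bbcac
  | caabaa => cbbaa => bbaa => baa => aa => b

aa->b; ba->a; cb->b; cba->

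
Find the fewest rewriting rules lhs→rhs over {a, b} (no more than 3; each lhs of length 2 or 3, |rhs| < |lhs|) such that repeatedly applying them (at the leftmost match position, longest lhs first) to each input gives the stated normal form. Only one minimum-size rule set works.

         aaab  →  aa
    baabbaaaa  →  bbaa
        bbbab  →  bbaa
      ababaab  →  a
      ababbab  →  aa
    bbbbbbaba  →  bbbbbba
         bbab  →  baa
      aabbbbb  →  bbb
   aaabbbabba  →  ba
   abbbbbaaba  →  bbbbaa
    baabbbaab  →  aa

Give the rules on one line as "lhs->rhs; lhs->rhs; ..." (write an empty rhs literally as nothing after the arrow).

aaa->ba; ab->; bab->aa

  | aaab => bab => aa
  | baabbaaaa => babaaaa => aaaaaa => baaaa => bbaa
  | bbbab => bbaa
  | ababaab => abaab => aab => a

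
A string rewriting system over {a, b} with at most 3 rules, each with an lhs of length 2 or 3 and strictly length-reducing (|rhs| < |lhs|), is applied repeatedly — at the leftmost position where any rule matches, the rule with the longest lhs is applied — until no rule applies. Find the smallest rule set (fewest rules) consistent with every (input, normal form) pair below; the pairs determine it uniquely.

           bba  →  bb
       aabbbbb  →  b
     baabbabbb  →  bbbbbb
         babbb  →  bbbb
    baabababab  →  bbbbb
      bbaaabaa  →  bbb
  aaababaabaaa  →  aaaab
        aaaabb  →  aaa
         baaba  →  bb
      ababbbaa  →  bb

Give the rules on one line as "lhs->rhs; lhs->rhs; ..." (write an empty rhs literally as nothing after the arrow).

abb->; ba->b

  | bba => bb
  | aabbbbb => abbb => b
  | baabbabbb => babbabbb => bbbabbb => bbbbbb
  | babbb => bbbb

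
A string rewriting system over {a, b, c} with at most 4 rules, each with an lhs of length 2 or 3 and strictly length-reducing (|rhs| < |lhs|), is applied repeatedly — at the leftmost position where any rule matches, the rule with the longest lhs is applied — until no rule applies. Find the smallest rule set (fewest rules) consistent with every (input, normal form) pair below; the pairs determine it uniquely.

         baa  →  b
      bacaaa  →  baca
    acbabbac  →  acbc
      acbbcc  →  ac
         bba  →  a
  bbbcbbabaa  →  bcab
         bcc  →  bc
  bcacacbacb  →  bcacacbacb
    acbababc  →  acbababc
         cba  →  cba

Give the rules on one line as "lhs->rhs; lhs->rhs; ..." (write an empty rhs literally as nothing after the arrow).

  | baa => b
  | bacaaa => baca
  | acbabbac => acbaac => acbc
  | acbbcc => accc => acc => ac

aa->; bb->; cc->c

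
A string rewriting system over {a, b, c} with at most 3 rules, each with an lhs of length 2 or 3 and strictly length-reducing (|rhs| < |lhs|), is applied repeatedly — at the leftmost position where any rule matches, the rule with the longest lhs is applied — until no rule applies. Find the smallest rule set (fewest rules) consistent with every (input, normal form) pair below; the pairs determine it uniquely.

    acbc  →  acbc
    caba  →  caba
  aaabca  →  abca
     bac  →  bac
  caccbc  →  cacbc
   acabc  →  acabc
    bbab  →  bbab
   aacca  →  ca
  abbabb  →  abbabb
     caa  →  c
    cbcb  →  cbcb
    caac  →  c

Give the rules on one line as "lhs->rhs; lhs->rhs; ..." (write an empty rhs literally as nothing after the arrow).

aa->; cc->c

  | acbc
  | caba
  | aaabca => abca
  | bac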